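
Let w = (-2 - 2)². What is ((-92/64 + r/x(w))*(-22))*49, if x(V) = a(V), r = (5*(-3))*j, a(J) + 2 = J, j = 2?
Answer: 30877/8 ≈ 3859.6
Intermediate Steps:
w = 16 (w = (-4)² = 16)
a(J) = -2 + J
r = -30 (r = (5*(-3))*2 = -15*2 = -30)
x(V) = -2 + V
((-92/64 + r/x(w))*(-22))*49 = ((-92/64 - 30/(-2 + 16))*(-22))*49 = ((-92*1/64 - 30/14)*(-22))*49 = ((-23/16 - 30*1/14)*(-22))*49 = ((-23/16 - 15/7)*(-22))*49 = -401/112*(-22)*49 = (4411/56)*49 = 30877/8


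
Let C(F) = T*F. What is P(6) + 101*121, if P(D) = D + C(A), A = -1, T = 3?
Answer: 12224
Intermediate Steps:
C(F) = 3*F
P(D) = -3 + D (P(D) = D + 3*(-1) = D - 3 = -3 + D)
P(6) + 101*121 = (-3 + 6) + 101*121 = 3 + 12221 = 12224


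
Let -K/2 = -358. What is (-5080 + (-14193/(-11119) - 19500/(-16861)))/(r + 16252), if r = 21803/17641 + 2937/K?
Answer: -924905992288821764/2961361054159597611 ≈ -0.31232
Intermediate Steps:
K = 716 (K = -2*(-358) = 716)
r = 67422565/12630956 (r = 21803/17641 + 2937/716 = 67422565/12630956 ≈ 5.3379)
(-5080 + (-14193/(-11119) - 19500/(-16861)))/(r + 16252) = (-5080 + (-14193/(-11119) - 19500/(-16861)))/(67422565/12630956 + 16252) = (-5080 + (-14193*(-1/11119) - 19500*(-1/16861)))/(205345719477/12630956) = (-5080 + (14193/11119 + 1500/1297))*(12630956/205345719477) = (-5080 + 35086821/14421343)*(12630956/205345719477) = -73225335619/14421343*12630956/205345719477 = -924905992288821764/2961361054159597611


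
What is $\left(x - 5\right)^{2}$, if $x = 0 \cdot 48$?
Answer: $25$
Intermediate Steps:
$x = 0$
$\left(x - 5\right)^{2} = \left(0 - 5\right)^{2} = \left(-5\right)^{2} = 25$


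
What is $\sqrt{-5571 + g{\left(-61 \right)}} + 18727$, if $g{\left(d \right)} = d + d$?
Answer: $18727 + i \sqrt{5693} \approx 18727.0 + 75.452 i$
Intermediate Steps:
$g{\left(d \right)} = 2 d$
$\sqrt{-5571 + g{\left(-61 \right)}} + 18727 = \sqrt{-5571 + 2 \left(-61\right)} + 18727 = \sqrt{-5571 - 122} + 18727 = \sqrt{-5693} + 18727 = i \sqrt{5693} + 18727 = 18727 + i \sqrt{5693}$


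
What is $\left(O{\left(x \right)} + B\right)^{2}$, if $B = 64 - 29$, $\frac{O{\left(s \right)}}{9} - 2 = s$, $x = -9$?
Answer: $784$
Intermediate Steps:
$O{\left(s \right)} = 18 + 9 s$
$B = 35$
$\left(O{\left(x \right)} + B\right)^{2} = \left(\left(18 + 9 \left(-9\right)\right) + 35\right)^{2} = \left(\left(18 - 81\right) + 35\right)^{2} = \left(-63 + 35\right)^{2} = \left(-28\right)^{2} = 784$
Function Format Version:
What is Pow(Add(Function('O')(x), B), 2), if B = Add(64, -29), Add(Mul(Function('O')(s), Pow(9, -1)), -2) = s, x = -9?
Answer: 784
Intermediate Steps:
Function('O')(s) = Add(18, Mul(9, s))
B = 35
Pow(Add(Function('O')(x), B), 2) = Pow(Add(Add(18, Mul(9, -9)), 35), 2) = Pow(Add(Add(18, -81), 35), 2) = Pow(Add(-63, 35), 2) = Pow(-28, 2) = 784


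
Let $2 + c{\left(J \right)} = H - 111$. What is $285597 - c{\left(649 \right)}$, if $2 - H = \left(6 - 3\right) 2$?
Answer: $285714$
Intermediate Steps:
$H = -4$ ($H = 2 - \left(6 - 3\right) 2 = 2 - 3 \cdot 2 = 2 - 6 = -4$)
$c{\left(J \right)} = -117$ ($c{\left(J \right)} = -2 - 115 = -117$)
$285597 - c{\left(649 \right)} = 285597 - -117 = 285597 + 117 = 285714$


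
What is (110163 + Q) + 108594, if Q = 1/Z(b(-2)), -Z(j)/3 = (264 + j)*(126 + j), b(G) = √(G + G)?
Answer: 36319218426137/166025400 + 13*I/55341800 ≈ 2.1876e+5 + 2.349e-7*I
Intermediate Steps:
b(G) = √2*√G (b(G) = √(2*G) = √2*√G)
Z(j) = -3*(126 + j)*(264 + j) (Z(j) = -3*(264 + j)*(126 + j) = -3*(126 + j)*(264 + j))
Q = (-99780 + 2340*I)/9961524000 (Q = 1/(-99792 - 1170*√2*√(-2) - 3*(√2*√(-2))²) = 1/(-99792 - 1170*√2*I*√2 - 3*(√2*(I*√2))²) = 1/(-99792 - 2340*I - 3*(2*I)²) = 1/(-99792 - 2340*I - 3*(-4)) = 1/(-99792 - 2340*I + 12) = 1/(-99780 - 2340*I) = (-99780 + 2340*I)/9961524000 ≈ -1.0017e-5 + 2.349e-7*I)
(110163 + Q) + 108594 = (110163 + (-1663/166025400 + 13*I/55341800)) + 108594 = (18289856138537/166025400 + 13*I/55341800) + 108594 = 36319218426137/166025400 + 13*I/55341800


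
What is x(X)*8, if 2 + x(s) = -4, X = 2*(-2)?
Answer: -48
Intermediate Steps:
X = -4
x(s) = -6 (x(s) = -2 - 4 = -6)
x(X)*8 = -6*8 = -48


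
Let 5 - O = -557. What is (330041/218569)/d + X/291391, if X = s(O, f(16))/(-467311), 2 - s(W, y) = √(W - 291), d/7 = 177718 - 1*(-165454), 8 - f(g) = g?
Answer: 3456977334821653/5499677668668213355052 + √271/136170219601 ≈ 6.2870e-7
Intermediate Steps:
O = 562 (O = 5 - 1*(-557) = 5 + 557 = 562)
f(g) = 8 - g
d = 2402204 (d = 7*(177718 - 1*(-165454)) = 7*(177718 + 165454) = 7*343172 = 2402204)
s(W, y) = 2 - √(-291 + W) (s(W, y) = 2 - √(W - 291) = 2 - √(-291 + W))
X = -2/467311 + √271/467311 (X = (2 - √(-291 + 562))/(-467311) = (2 - √271)*(-1/467311) = -2/467311 + √271/467311 ≈ 3.0947e-5)
(330041/218569)/d + X/291391 = (330041/218569)/2402204 + (-2/467311 + √271/467311)/291391 = (330041*(1/218569))*(1/2402204) + (-2/467311 + √271/467311)*(1/291391) = (330041/218569)*(1/2402204) + (-2/136170219601 + √271/136170219601) = 330041/525047326076 + (-2/136170219601 + √271/136170219601) = 3456977334821653/5499677668668213355052 + √271/136170219601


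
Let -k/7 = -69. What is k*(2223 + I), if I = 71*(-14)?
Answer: 593607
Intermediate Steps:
k = 483 (k = -7*(-69) = 483)
I = -994
k*(2223 + I) = 483*(2223 - 994) = 483*1229 = 593607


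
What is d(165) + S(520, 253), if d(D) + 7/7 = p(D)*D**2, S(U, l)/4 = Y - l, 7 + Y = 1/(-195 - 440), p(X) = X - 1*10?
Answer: 2678959586/635 ≈ 4.2188e+6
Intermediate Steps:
p(X) = -10 + X (p(X) = X - 10 = -10 + X)
Y = -4446/635 (Y = -7 + 1/(-195 - 440) = -7 + 1/(-635) = -7 - 1/635 = -4446/635 ≈ -7.0016)
S(U, l) = -17784/635 - 4*l (S(U, l) = 4*(-4446/635 - l) = -17784/635 - 4*l)
d(D) = -1 + D**2*(-10 + D) (d(D) = -1 + (-10 + D)*D**2 = -1 + D**2*(-10 + D))
d(165) + S(520, 253) = (-1 + 165**2*(-10 + 165)) + (-17784/635 - 4*253) = (-1 + 27225*155) + (-17784/635 - 1012) = (-1 + 4219875) - 660404/635 = 4219874 - 660404/635 = 2678959586/635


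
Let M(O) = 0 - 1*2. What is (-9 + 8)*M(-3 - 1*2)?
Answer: 2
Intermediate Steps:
M(O) = -2 (M(O) = 0 - 2 = -2)
(-9 + 8)*M(-3 - 1*2) = (-9 + 8)*(-2) = -1*(-2) = 2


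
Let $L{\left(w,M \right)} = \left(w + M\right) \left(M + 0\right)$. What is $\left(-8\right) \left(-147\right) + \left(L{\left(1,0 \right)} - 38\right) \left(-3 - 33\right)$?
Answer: $2544$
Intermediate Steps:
$L{\left(w,M \right)} = M \left(M + w\right)$ ($L{\left(w,M \right)} = \left(M + w\right) M = M \left(M + w\right)$)
$\left(-8\right) \left(-147\right) + \left(L{\left(1,0 \right)} - 38\right) \left(-3 - 33\right) = \left(-8\right) \left(-147\right) + \left(0 \left(0 + 1\right) - 38\right) \left(-3 - 33\right) = 1176 + \left(0 \cdot 1 - 38\right) \left(-36\right) = 1176 + \left(0 - 38\right) \left(-36\right) = 1176 - -1368 = 1176 + 1368 = 2544$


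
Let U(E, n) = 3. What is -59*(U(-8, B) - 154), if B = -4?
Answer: 8909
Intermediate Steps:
-59*(U(-8, B) - 154) = -59*(3 - 154) = -59*(-151) = 8909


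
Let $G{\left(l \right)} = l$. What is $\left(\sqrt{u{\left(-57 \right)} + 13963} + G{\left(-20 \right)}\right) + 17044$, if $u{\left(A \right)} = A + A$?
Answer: $17024 + \sqrt{13849} \approx 17142.0$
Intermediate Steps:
$u{\left(A \right)} = 2 A$
$\left(\sqrt{u{\left(-57 \right)} + 13963} + G{\left(-20 \right)}\right) + 17044 = \left(\sqrt{2 \left(-57\right) + 13963} - 20\right) + 17044 = \left(\sqrt{-114 + 13963} - 20\right) + 17044 = \left(\sqrt{13849} - 20\right) + 17044 = \left(-20 + \sqrt{13849}\right) + 17044 = 17024 + \sqrt{13849}$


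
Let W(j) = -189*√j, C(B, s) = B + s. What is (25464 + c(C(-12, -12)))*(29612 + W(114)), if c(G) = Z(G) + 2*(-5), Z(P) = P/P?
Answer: 753773460 - 4810995*√114 ≈ 7.0241e+8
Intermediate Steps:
Z(P) = 1
c(G) = -9 (c(G) = 1 + 2*(-5) = 1 - 10 = -9)
(25464 + c(C(-12, -12)))*(29612 + W(114)) = (25464 - 9)*(29612 - 189*√114) = 25455*(29612 - 189*√114) = 753773460 - 4810995*√114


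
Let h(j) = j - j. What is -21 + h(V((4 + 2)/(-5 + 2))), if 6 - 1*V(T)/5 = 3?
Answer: -21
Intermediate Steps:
V(T) = 15 (V(T) = 30 - 5*3 = 30 - 15 = 15)
h(j) = 0
-21 + h(V((4 + 2)/(-5 + 2))) = -21 + 0 = -21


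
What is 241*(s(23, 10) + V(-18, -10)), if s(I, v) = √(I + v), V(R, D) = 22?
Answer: 5302 + 241*√33 ≈ 6686.4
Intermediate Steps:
241*(s(23, 10) + V(-18, -10)) = 241*(√(23 + 10) + 22) = 241*(√33 + 22) = 241*(22 + √33) = 5302 + 241*√33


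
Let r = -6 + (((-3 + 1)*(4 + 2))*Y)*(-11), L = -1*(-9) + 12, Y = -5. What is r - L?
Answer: -687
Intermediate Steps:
L = 21 (L = 9 + 12 = 21)
r = -666 (r = -6 + (((-3 + 1)*(4 + 2))*(-5))*(-11) = -6 + (-2*6*(-5))*(-11) = -6 - 12*(-5)*(-11) = -6 + 60*(-11) = -6 - 660 = -666)
r - L = -666 - 1*21 = -666 - 21 = -687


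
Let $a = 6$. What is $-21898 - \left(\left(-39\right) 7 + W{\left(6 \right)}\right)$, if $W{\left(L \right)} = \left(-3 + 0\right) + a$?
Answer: $-21628$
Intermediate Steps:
$W{\left(L \right)} = 3$ ($W{\left(L \right)} = \left(-3 + 0\right) + 6 = -3 + 6 = 3$)
$-21898 - \left(\left(-39\right) 7 + W{\left(6 \right)}\right) = -21898 - \left(\left(-39\right) 7 + 3\right) = -21898 - \left(-273 + 3\right) = -21898 - -270 = -21898 + 270 = -21628$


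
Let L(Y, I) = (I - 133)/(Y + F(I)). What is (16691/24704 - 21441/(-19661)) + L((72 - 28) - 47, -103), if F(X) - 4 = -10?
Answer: 122347023119/4371348096 ≈ 27.988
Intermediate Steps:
F(X) = -6 (F(X) = 4 - 10 = -6)
L(Y, I) = (-133 + I)/(-6 + Y) (L(Y, I) = (I - 133)/(Y - 6) = (-133 + I)/(-6 + Y))
(16691/24704 - 21441/(-19661)) + L((72 - 28) - 47, -103) = (16691/24704 - 21441/(-19661)) + (-133 - 103)/(-6 + ((72 - 28) - 47)) = (16691*(1/24704) - 21441*(-1/19661)) - 236/(-6 + (44 - 47)) = (16691/24704 + 21441/19661) - 236/(-6 - 3) = 857840215/485705344 - 236/(-9) = 857840215/485705344 - ⅑*(-236) = 857840215/485705344 + 236/9 = 122347023119/4371348096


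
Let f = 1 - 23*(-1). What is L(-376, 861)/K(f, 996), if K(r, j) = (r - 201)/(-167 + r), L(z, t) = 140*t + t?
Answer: 5786781/59 ≈ 98081.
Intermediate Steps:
L(z, t) = 141*t
f = 24 (f = 1 - 1*(-23) = 1 + 23 = 24)
K(r, j) = (-201 + r)/(-167 + r)
L(-376, 861)/K(f, 996) = (141*861)/(((-201 + 24)/(-167 + 24))) = 121401/((-177/(-143))) = 121401/((-1/143*(-177))) = 121401/(177/143) = 121401*(143/177) = 5786781/59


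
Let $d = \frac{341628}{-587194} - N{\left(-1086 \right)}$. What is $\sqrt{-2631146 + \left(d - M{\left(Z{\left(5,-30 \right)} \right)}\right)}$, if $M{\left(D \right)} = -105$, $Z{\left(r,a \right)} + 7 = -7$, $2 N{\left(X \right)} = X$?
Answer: $\frac{2 i \sqrt{56686717291738910}}{293597} \approx 1621.9 i$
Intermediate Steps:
$N{\left(X \right)} = \frac{X}{2}$
$Z{\left(r,a \right)} = -14$ ($Z{\left(r,a \right)} = -7 - 7 = -14$)
$d = \frac{159252357}{293597}$ ($d = \frac{341628}{-587194} - \frac{1}{2} \left(-1086\right) = 341628 \left(- \frac{1}{587194}\right) - -543 = - \frac{170814}{293597} + 543 = \frac{159252357}{293597} \approx 542.42$)
$\sqrt{-2631146 + \left(d - M{\left(Z{\left(5,-30 \right)} \right)}\right)} = \sqrt{-2631146 + \left(\frac{159252357}{293597} - -105\right)} = \sqrt{-2631146 + \left(\frac{159252357}{293597} + 105\right)} = \sqrt{-2631146 + \frac{190080042}{293597}} = \sqrt{- \frac{772306492120}{293597}} = \frac{2 i \sqrt{56686717291738910}}{293597}$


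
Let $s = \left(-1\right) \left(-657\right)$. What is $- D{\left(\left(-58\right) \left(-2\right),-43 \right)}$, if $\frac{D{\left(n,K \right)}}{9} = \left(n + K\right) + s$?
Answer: $-6570$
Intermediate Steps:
$s = 657$
$D{\left(n,K \right)} = 5913 + 9 K + 9 n$ ($D{\left(n,K \right)} = 9 \left(\left(n + K\right) + 657\right) = 9 \left(\left(K + n\right) + 657\right) = 9 \left(657 + K + n\right) = 5913 + 9 K + 9 n$)
$- D{\left(\left(-58\right) \left(-2\right),-43 \right)} = - (5913 + 9 \left(-43\right) + 9 \left(\left(-58\right) \left(-2\right)\right)) = - (5913 - 387 + 9 \cdot 116) = - (5913 - 387 + 1044) = \left(-1\right) 6570 = -6570$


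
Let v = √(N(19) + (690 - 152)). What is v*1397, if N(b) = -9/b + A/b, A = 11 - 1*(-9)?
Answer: 4191*√21603/19 ≈ 32421.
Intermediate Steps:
A = 20 (A = 11 + 9 = 20)
N(b) = 11/b (N(b) = -9/b + 20/b = 11/b)
v = 3*√21603/19 (v = √(11/19 + (690 - 152)) = √(11*(1/19) + 538) = √(11/19 + 538) = √(10233/19) = 3*√21603/19 ≈ 23.207)
v*1397 = (3*√21603/19)*1397 = 4191*√21603/19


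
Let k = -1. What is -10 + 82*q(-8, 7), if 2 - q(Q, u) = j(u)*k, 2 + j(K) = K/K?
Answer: 72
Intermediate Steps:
j(K) = -1 (j(K) = -2 + K/K = -2 + 1 = -1)
q(Q, u) = 1 (q(Q, u) = 2 - (-1)*(-1) = 2 - 1*1 = 2 - 1 = 1)
-10 + 82*q(-8, 7) = -10 + 82*1 = -10 + 82 = 72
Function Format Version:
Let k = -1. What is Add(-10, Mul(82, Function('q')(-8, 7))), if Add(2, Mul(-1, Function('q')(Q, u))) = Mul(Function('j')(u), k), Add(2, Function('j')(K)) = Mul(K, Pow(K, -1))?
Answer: 72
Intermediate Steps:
Function('j')(K) = -1 (Function('j')(K) = Add(-2, Mul(K, Pow(K, -1))) = Add(-2, 1) = -1)
Function('q')(Q, u) = 1 (Function('q')(Q, u) = Add(2, Mul(-1, Mul(-1, -1))) = Add(2, Mul(-1, 1)) = Add(2, -1) = 1)
Add(-10, Mul(82, Function('q')(-8, 7))) = Add(-10, Mul(82, 1)) = Add(-10, 82) = 72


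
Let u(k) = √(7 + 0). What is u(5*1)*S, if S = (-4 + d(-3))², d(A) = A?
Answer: 49*√7 ≈ 129.64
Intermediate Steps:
u(k) = √7
S = 49 (S = (-4 - 3)² = (-7)² = 49)
u(5*1)*S = √7*49 = 49*√7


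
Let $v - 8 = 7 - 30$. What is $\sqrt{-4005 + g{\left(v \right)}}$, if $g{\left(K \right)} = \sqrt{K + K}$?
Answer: $\sqrt{-4005 + i \sqrt{30}} \approx 0.0433 + 63.285 i$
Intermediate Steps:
$v = -15$ ($v = 8 + \left(7 - 30\right) = 8 - 23 = -15$)
$g{\left(K \right)} = \sqrt{2} \sqrt{K}$ ($g{\left(K \right)} = \sqrt{2 K} = \sqrt{2} \sqrt{K}$)
$\sqrt{-4005 + g{\left(v \right)}} = \sqrt{-4005 + \sqrt{2} \sqrt{-15}} = \sqrt{-4005 + \sqrt{2} i \sqrt{15}} = \sqrt{-4005 + i \sqrt{30}}$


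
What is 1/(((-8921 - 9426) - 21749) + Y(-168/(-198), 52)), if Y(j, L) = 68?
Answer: -1/40028 ≈ -2.4983e-5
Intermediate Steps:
1/(((-8921 - 9426) - 21749) + Y(-168/(-198), 52)) = 1/(((-8921 - 9426) - 21749) + 68) = 1/((-18347 - 21749) + 68) = 1/(-40096 + 68) = 1/(-40028) = -1/40028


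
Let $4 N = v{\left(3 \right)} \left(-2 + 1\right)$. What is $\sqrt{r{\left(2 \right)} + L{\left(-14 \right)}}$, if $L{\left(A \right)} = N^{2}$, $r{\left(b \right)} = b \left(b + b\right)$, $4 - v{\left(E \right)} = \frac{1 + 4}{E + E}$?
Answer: $\frac{\sqrt{4969}}{24} \approx 2.9371$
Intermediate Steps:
$v{\left(E \right)} = 4 - \frac{5}{2 E}$ ($v{\left(E \right)} = 4 - \frac{1 + 4}{E + E} = 4 - \frac{5}{2 E}$)
$r{\left(b \right)} = 2 b^{2}$ ($r{\left(b \right)} = b 2 b = 2 b^{2}$)
$N = - \frac{19}{24}$ ($N = \frac{\left(4 - \frac{5}{2 \cdot 3}\right) \left(-2 + 1\right)}{4} = \frac{\left(4 - \frac{5}{6}\right) \left(-1\right)}{4} = \frac{\frac{19}{6} \left(-1\right)}{4} = \frac{1}{4} \left(- \frac{19}{6}\right) = - \frac{19}{24} \approx -0.79167$)
$L{\left(A \right)} = \frac{361}{576}$ ($L{\left(A \right)} = \left(- \frac{19}{24}\right)^{2} = \frac{361}{576}$)
$\sqrt{r{\left(2 \right)} + L{\left(-14 \right)}} = \sqrt{2 \cdot 2^{2} + \frac{361}{576}} = \sqrt{2 \cdot 4 + \frac{361}{576}} = \sqrt{8 + \frac{361}{576}} = \sqrt{\frac{4969}{576}} = \frac{\sqrt{4969}}{24}$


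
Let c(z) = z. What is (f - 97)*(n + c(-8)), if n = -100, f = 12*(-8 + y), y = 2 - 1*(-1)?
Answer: 16956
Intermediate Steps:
y = 3 (y = 2 + 1 = 3)
f = -60 (f = 12*(-8 + 3) = 12*(-5) = -60)
(f - 97)*(n + c(-8)) = (-60 - 97)*(-100 - 8) = -157*(-108) = 16956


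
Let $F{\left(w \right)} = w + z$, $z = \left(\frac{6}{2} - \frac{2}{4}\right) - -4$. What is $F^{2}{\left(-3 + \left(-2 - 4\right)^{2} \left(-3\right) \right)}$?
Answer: $\frac{43681}{4} \approx 10920.0$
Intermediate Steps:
$z = \frac{13}{2}$ ($z = \left(6 \cdot \frac{1}{2} - \frac{1}{2}\right) + 4 = \left(3 - \frac{1}{2}\right) + 4 = \frac{5}{2} + 4 = \frac{13}{2} \approx 6.5$)
$F{\left(w \right)} = \frac{13}{2} + w$ ($F{\left(w \right)} = w + \frac{13}{2} = \frac{13}{2} + w$)
$F^{2}{\left(-3 + \left(-2 - 4\right)^{2} \left(-3\right) \right)} = \left(\frac{13}{2} + \left(-3 + \left(-2 - 4\right)^{2} \left(-3\right)\right)\right)^{2} = \left(\frac{13}{2} + \left(-3 + \left(-6\right)^{2} \left(-3\right)\right)\right)^{2} = \left(\frac{13}{2} + \left(-3 + 36 \left(-3\right)\right)\right)^{2} = \left(\frac{13}{2} - 111\right)^{2} = \left(- \frac{209}{2}\right)^{2} = \frac{43681}{4}$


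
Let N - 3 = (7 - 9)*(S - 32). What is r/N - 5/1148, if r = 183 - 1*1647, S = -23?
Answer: -1681237/129724 ≈ -12.960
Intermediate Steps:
r = -1464 (r = 183 - 1647 = -1464)
N = 113 (N = 3 + (7 - 9)*(-23 - 32) = 3 - 2*(-55) = 3 + 110 = 113)
r/N - 5/1148 = -1464/113 - 5/1148 = -1681237/129724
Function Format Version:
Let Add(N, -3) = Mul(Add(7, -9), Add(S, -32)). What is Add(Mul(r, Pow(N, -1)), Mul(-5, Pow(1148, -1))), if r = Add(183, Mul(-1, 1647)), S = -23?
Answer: Rational(-1681237, 129724) ≈ -12.960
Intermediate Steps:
r = -1464 (r = Add(183, -1647) = -1464)
N = 113 (N = Add(3, Mul(Add(7, -9), Add(-23, -32))) = Add(3, Mul(-2, -55)) = Add(3, 110) = 113)
Add(Mul(r, Pow(N, -1)), Mul(-5, Pow(1148, -1))) = Add(Mul(-1464, Pow(113, -1)), Mul(-5, Pow(1148, -1))) = Add(Mul(-1464, Rational(1, 113)), Mul(-5, Rational(1, 1148))) = Add(Rational(-1464, 113), Rational(-5, 1148)) = Rational(-1681237, 129724)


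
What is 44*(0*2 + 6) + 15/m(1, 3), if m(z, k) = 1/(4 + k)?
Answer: 369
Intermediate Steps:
44*(0*2 + 6) + 15/m(1, 3) = 44*(0*2 + 6) + 15/(1/(4 + 3)) = 44*(0 + 6) + 15/(1/7) = 44*6 + 15/(⅐) = 264 + 15*7 = 264 + 105 = 369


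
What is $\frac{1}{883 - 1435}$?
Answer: $- \frac{1}{552} \approx -0.0018116$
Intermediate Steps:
$\frac{1}{883 - 1435} = \frac{1}{-552} = - \frac{1}{552}$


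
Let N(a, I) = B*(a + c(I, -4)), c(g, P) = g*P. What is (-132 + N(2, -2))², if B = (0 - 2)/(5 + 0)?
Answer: 18496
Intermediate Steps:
c(g, P) = P*g
B = -⅖ (B = -2/5 = -2*⅕ = -⅖ ≈ -0.40000)
N(a, I) = -2*a/5 + 8*I/5 (N(a, I) = -2*(a - 4*I)/5 = -2*a/5 + 8*I/5)
(-132 + N(2, -2))² = (-132 + (-⅖*2 + (8/5)*(-2)))² = (-132 + (-⅘ - 16/5))² = (-132 - 4)² = (-136)² = 18496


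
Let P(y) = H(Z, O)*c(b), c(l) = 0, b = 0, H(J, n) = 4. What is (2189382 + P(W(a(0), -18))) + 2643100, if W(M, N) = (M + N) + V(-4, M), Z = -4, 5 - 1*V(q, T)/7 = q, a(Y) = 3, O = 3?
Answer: 4832482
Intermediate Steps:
V(q, T) = 35 - 7*q
W(M, N) = 63 + M + N (W(M, N) = (M + N) + (35 - 7*(-4)) = (M + N) + (35 + 28) = (M + N) + 63 = 63 + M + N)
P(y) = 0 (P(y) = 4*0 = 0)
(2189382 + P(W(a(0), -18))) + 2643100 = (2189382 + 0) + 2643100 = 2189382 + 2643100 = 4832482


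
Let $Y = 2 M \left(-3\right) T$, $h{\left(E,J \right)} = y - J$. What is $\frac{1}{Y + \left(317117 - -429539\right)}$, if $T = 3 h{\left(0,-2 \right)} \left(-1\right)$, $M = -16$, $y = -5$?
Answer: $\frac{1}{747520} \approx 1.3378 \cdot 10^{-6}$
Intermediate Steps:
$h{\left(E,J \right)} = -5 - J$
$T = 9$ ($T = 3 \left(-5 - -2\right) \left(-1\right) = 3 \left(-5 + 2\right) \left(-1\right) = 3 \left(-3\right) \left(-1\right) = \left(-9\right) \left(-1\right) = 9$)
$Y = 864$ ($Y = 2 \left(-16\right) \left(-3\right) 9 = \left(-32\right) \left(-3\right) 9 = 96 \cdot 9 = 864$)
$\frac{1}{Y + \left(317117 - -429539\right)} = \frac{1}{864 + \left(317117 - -429539\right)} = \frac{1}{864 + \left(317117 + 429539\right)} = \frac{1}{864 + 746656} = \frac{1}{747520}$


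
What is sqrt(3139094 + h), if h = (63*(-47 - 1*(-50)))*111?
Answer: sqrt(3160073) ≈ 1777.7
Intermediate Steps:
h = 20979 (h = (63*(-47 + 50))*111 = (63*3)*111 = 189*111 = 20979)
sqrt(3139094 + h) = sqrt(3139094 + 20979) = sqrt(3160073)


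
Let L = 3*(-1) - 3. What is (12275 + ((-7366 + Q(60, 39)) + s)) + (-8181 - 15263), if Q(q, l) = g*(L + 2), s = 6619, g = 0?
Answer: -11916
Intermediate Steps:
L = -6 (L = -3 - 3 = -6)
Q(q, l) = 0 (Q(q, l) = 0*(-6 + 2) = 0*(-4) = 0)
(12275 + ((-7366 + Q(60, 39)) + s)) + (-8181 - 15263) = (12275 + ((-7366 + 0) + 6619)) + (-8181 - 15263) = (12275 + (-7366 + 6619)) - 23444 = (12275 - 747) - 23444 = 11528 - 23444 = -11916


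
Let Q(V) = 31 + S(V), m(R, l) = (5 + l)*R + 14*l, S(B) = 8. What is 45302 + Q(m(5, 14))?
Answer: 45341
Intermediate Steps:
m(R, l) = 14*l + R*(5 + l) (m(R, l) = R*(5 + l) + 14*l = 14*l + R*(5 + l))
Q(V) = 39 (Q(V) = 31 + 8 = 39)
45302 + Q(m(5, 14)) = 45302 + 39 = 45341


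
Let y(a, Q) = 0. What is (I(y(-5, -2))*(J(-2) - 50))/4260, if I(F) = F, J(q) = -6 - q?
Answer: 0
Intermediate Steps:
(I(y(-5, -2))*(J(-2) - 50))/4260 = (0*((-6 - 1*(-2)) - 50))/4260 = (0*((-6 + 2) - 50))*(1/4260) = (0*(-4 - 50))*(1/4260) = (0*(-54))*(1/4260) = 0*(1/4260) = 0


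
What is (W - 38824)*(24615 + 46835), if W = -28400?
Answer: -4803154800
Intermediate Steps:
(W - 38824)*(24615 + 46835) = (-28400 - 38824)*(24615 + 46835) = -67224*71450 = -4803154800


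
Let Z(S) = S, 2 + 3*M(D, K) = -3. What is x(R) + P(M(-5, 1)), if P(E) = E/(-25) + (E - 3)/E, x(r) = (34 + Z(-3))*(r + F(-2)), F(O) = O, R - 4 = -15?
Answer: -6002/15 ≈ -400.13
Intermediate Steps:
R = -11 (R = 4 - 15 = -11)
M(D, K) = -5/3 (M(D, K) = -⅔ + (⅓)*(-3) = -⅔ - 1 = -5/3)
x(r) = -62 + 31*r (x(r) = (34 - 3)*(r - 2) = 31*(-2 + r) = -62 + 31*r)
P(E) = -E/25 + (-3 + E)/E (P(E) = E*(-1/25) + (-3 + E)/E = -E/25 + (-3 + E)/E)
x(R) + P(M(-5, 1)) = (-62 + 31*(-11)) + (1 - 3/(-5/3) - 1/25*(-5/3)) = (-62 - 341) + (1 - 3*(-⅗) + 1/15) = -403 + (1 + 9/5 + 1/15) = -403 + 43/15 = -6002/15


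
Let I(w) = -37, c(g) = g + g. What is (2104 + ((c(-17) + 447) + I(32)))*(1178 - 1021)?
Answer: 389360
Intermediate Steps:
c(g) = 2*g
(2104 + ((c(-17) + 447) + I(32)))*(1178 - 1021) = (2104 + ((2*(-17) + 447) - 37))*(1178 - 1021) = (2104 + ((-34 + 447) - 37))*157 = (2104 + (413 - 37))*157 = (2104 + 376)*157 = 2480*157 = 389360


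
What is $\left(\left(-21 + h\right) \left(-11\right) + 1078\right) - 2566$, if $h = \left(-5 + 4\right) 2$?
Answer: $-1235$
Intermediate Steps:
$h = -2$ ($h = \left(-1\right) 2 = -2$)
$\left(\left(-21 + h\right) \left(-11\right) + 1078\right) - 2566 = \left(\left(-21 - 2\right) \left(-11\right) + 1078\right) - 2566 = \left(\left(-23\right) \left(-11\right) + 1078\right) - 2566 = \left(253 + 1078\right) - 2566 = 1331 - 2566 = -1235$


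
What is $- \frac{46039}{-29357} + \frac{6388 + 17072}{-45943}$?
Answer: $\frac{1426454557}{1348748651} \approx 1.0576$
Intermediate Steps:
$- \frac{46039}{-29357} + \frac{6388 + 17072}{-45943} = \left(-46039\right) \left(- \frac{1}{29357}\right) + 23460 \left(- \frac{1}{45943}\right) = \frac{46039}{29357} - \frac{23460}{45943} = \frac{1426454557}{1348748651}$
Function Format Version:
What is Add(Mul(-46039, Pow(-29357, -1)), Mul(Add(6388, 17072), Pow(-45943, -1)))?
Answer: Rational(1426454557, 1348748651) ≈ 1.0576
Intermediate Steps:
Add(Mul(-46039, Pow(-29357, -1)), Mul(Add(6388, 17072), Pow(-45943, -1))) = Add(Mul(-46039, Rational(-1, 29357)), Mul(23460, Rational(-1, 45943))) = Add(Rational(46039, 29357), Rational(-23460, 45943)) = Rational(1426454557, 1348748651)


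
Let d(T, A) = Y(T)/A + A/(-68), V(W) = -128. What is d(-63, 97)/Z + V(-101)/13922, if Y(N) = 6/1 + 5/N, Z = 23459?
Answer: -627843486331/67858198443252 ≈ -0.0092523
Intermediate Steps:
Y(N) = 6 + 5/N (Y(N) = 6*1 + 5/N = 6 + 5/N)
d(T, A) = -A/68 + (6 + 5/T)/A (d(T, A) = (6 + 5/T)/A + A/(-68) = (6 + 5/T)/A + A*(-1/68) = (6 + 5/T)/A - A/68 = -A/68 + (6 + 5/T)/A)
d(-63, 97)/Z + V(-101)/13922 = (6/97 - 1/68*97 + 5/(97*(-63)))/23459 - 128/13922 = (6*(1/97) - 97/68 + 5*(1/97)*(-1/63))*(1/23459) - 128*1/13922 = (6/97 - 97/68 - 5/6111)*(1/23459) - 64/6961 = -567403/415548*1/23459 - 64/6961 = -567403/9748340532 - 64/6961 = -627843486331/67858198443252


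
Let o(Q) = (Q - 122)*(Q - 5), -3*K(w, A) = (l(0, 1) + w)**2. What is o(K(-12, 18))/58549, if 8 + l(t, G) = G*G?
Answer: 273352/526941 ≈ 0.51875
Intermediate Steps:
l(t, G) = -8 + G**2 (l(t, G) = -8 + G*G = -8 + G**2)
K(w, A) = -(-7 + w)**2/3 (K(w, A) = -((-8 + 1**2) + w)**2/3 = -((-8 + 1) + w)**2/3 = -(-7 + w)**2/3)
o(Q) = (-122 + Q)*(-5 + Q)
o(K(-12, 18))/58549 = (610 + (-(-7 - 12)**2/3)**2 - (-127)*(-7 - 12)**2/3)/58549 = (610 + (-1/3*(-19)**2)**2 - (-127)*(-19)**2/3)*(1/58549) = (610 + (-1/3*361)**2 - (-127)*361/3)*(1/58549) = (610 + (-361/3)**2 - 127*(-361/3))*(1/58549) = (610 + 130321/9 + 45847/3)*(1/58549) = (273352/9)*(1/58549) = 273352/526941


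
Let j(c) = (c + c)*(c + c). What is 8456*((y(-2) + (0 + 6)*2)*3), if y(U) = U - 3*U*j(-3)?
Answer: 5733168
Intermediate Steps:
j(c) = 4*c² (j(c) = (2*c)*(2*c) = 4*c²)
y(U) = -107*U (y(U) = U - 3*U*4*(-3)² = U - 3*U*4*9 = U - 3*U*36 = U - 108*U = -107*U)
8456*((y(-2) + (0 + 6)*2)*3) = 8456*((-107*(-2) + (0 + 6)*2)*3) = 8456*((214 + 6*2)*3) = 8456*((214 + 12)*3) = 8456*(226*3) = 8456*678 = 5733168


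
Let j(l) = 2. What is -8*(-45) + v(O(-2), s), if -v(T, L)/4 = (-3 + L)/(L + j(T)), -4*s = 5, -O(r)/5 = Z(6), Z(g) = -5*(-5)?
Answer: 1148/3 ≈ 382.67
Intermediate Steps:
Z(g) = 25
O(r) = -125 (O(r) = -5*25 = -125)
s = -5/4 (s = -¼*5 = -5/4 ≈ -1.2500)
v(T, L) = -4*(-3 + L)/(2 + L) (v(T, L) = -4*(-3 + L)/(L + 2) = -4*(-3 + L)/(2 + L))
-8*(-45) + v(O(-2), s) = -8*(-45) + 4*(3 - 1*(-5/4))/(2 - 5/4) = 360 + 4*(3 + 5/4)/(¾) = 360 + 4*(4/3)*(17/4) = 360 + 68/3 = 1148/3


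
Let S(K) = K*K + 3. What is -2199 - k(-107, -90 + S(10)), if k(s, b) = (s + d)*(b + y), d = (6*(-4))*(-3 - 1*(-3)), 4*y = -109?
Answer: -14895/4 ≈ -3723.8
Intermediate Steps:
y = -109/4 (y = (1/4)*(-109) = -109/4 ≈ -27.250)
d = 0 (d = -24*(-3 + 3) = -24*0 = 0)
S(K) = 3 + K**2 (S(K) = K**2 + 3 = 3 + K**2)
k(s, b) = s*(-109/4 + b) (k(s, b) = (s + 0)*(b - 109/4) = s*(-109/4 + b))
-2199 - k(-107, -90 + S(10)) = -2199 - (-107)*(-109 + 4*(-90 + (3 + 10**2)))/4 = -2199 - (-107)*(-109 + 4*(-90 + (3 + 100)))/4 = -2199 - (-107)*(-109 + 4*(-90 + 103))/4 = -2199 - (-107)*(-109 + 4*13)/4 = -2199 - (-107)*(-109 + 52)/4 = -2199 - (-107)*(-57)/4 = -2199 - 1*6099/4 = -2199 - 6099/4 = -14895/4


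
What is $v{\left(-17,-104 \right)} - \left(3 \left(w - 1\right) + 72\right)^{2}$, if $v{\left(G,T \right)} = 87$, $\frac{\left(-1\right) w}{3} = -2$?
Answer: $-7482$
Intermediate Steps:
$w = 6$ ($w = \left(-3\right) \left(-2\right) = 6$)
$v{\left(-17,-104 \right)} - \left(3 \left(w - 1\right) + 72\right)^{2} = 87 - \left(3 \left(6 - 1\right) + 72\right)^{2} = 87 - \left(3 \cdot 5 + 72\right)^{2} = 87 - \left(15 + 72\right)^{2} = 87 - 87^{2} = 87 - 7569 = -7482$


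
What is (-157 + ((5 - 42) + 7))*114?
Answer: -21318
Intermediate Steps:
(-157 + ((5 - 42) + 7))*114 = (-157 + (-37 + 7))*114 = (-157 - 30)*114 = -187*114 = -21318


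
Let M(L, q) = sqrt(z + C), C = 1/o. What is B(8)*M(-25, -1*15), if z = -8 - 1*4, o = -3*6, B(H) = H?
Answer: 4*I*sqrt(434)/3 ≈ 27.777*I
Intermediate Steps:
o = -18
z = -12 (z = -8 - 4 = -12)
C = -1/18 (C = 1/(-18) = -1/18 ≈ -0.055556)
M(L, q) = I*sqrt(434)/6 (M(L, q) = sqrt(-12 - 1/18) = sqrt(-217/18) = I*sqrt(434)/6)
B(8)*M(-25, -1*15) = 8*(I*sqrt(434)/6) = 4*I*sqrt(434)/3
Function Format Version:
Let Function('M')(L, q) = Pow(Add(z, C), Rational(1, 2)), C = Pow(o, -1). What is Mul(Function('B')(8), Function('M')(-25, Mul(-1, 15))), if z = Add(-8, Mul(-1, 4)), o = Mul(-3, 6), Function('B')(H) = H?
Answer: Mul(Rational(4, 3), I, Pow(434, Rational(1, 2))) ≈ Mul(27.777, I)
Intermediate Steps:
o = -18
z = -12 (z = Add(-8, -4) = -12)
C = Rational(-1, 18) (C = Pow(-18, -1) = Rational(-1, 18) ≈ -0.055556)
Function('M')(L, q) = Mul(Rational(1, 6), I, Pow(434, Rational(1, 2))) (Function('M')(L, q) = Pow(Add(-12, Rational(-1, 18)), Rational(1, 2)) = Pow(Rational(-217, 18), Rational(1, 2)) = Mul(Rational(1, 6), I, Pow(434, Rational(1, 2))))
Mul(Function('B')(8), Function('M')(-25, Mul(-1, 15))) = Mul(8, Mul(Rational(1, 6), I, Pow(434, Rational(1, 2)))) = Mul(Rational(4, 3), I, Pow(434, Rational(1, 2)))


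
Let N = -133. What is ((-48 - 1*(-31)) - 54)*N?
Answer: 9443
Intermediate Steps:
((-48 - 1*(-31)) - 54)*N = ((-48 - 1*(-31)) - 54)*(-133) = ((-48 + 31) - 54)*(-133) = (-17 - 54)*(-133) = -71*(-133) = 9443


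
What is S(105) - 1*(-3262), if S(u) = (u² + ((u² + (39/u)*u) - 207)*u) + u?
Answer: 1154377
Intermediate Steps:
S(u) = u + u² + u*(-168 + u²) (S(u) = (u² + ((u² + 39) - 207)*u) + u = (u² + ((39 + u²) - 207)*u) + u = (u² + (-168 + u²)*u) + u = (u² + u*(-168 + u²)) + u = u + u² + u*(-168 + u²))
S(105) - 1*(-3262) = 105*(-167 + 105 + 105²) - 1*(-3262) = 105*(-167 + 105 + 11025) + 3262 = 105*10963 + 3262 = 1151115 + 3262 = 1154377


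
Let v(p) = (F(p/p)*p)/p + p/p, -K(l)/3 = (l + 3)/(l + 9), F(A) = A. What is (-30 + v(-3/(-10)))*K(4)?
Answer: 588/13 ≈ 45.231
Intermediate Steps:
K(l) = -3*(3 + l)/(9 + l) (K(l) = -3*(l + 3)/(l + 9) = -3*(3 + l)/(9 + l))
v(p) = 2 (v(p) = ((p/p)*p)/p + p/p = (1*p)/p + 1 = p/p + 1 = 1 + 1 = 2)
(-30 + v(-3/(-10)))*K(4) = (-30 + 2)*(3*(-3 - 1*4)/(9 + 4)) = -84*(-3 - 4)/13 = -84*(-7)/13 = -28*(-21/13) = 588/13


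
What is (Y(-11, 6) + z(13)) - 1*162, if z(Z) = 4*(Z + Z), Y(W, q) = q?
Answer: -52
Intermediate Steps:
z(Z) = 8*Z (z(Z) = 4*(2*Z) = 8*Z)
(Y(-11, 6) + z(13)) - 1*162 = (6 + 8*13) - 1*162 = (6 + 104) - 162 = 110 - 162 = -52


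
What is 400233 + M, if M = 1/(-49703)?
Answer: 19892780798/49703 ≈ 4.0023e+5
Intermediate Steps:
M = -1/49703 ≈ -2.0120e-5
400233 + M = 400233 - 1/49703 = 19892780798/49703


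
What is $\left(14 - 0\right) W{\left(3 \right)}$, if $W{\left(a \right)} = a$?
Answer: $42$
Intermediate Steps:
$\left(14 - 0\right) W{\left(3 \right)} = \left(14 - 0\right) 3 = \left(14 + 0\right) 3 = 14 \cdot 3 = 42$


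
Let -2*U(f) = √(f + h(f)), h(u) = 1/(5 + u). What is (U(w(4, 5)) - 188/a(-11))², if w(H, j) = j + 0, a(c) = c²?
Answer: 2160451/585640 + 94*√510/605 ≈ 7.1978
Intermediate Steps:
w(H, j) = j
U(f) = -√(f + 1/(5 + f))/2
(U(w(4, 5)) - 188/a(-11))² = (-√(1 + 5*(5 + 5))/√(5 + 5)/2 - 188/((-11)²))² = (-√10*√(1 + 5*10)/10/2 - 188/121)² = (-√10*√(1 + 50)/10/2 - 188*1/121)² = (-√510/10/2 - 188/121)² = (-√510/20 - 188/121)² = (-188/121 - √510/20)²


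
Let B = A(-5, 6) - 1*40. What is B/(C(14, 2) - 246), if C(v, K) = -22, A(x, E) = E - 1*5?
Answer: 39/268 ≈ 0.14552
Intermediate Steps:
A(x, E) = -5 + E (A(x, E) = E - 5 = -5 + E)
B = -39 (B = (-5 + 6) - 1*40 = 1 - 40 = -39)
B/(C(14, 2) - 246) = -39/(-22 - 246) = -39/(-268) = -1/268*(-39) = 39/268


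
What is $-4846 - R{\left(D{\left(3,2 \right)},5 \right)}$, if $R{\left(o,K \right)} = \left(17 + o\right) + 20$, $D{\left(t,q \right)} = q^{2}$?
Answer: $-4887$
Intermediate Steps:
$R{\left(o,K \right)} = 37 + o$
$-4846 - R{\left(D{\left(3,2 \right)},5 \right)} = -4846 - \left(37 + 2^{2}\right) = -4846 - \left(37 + 4\right) = -4846 - 41 = -4887$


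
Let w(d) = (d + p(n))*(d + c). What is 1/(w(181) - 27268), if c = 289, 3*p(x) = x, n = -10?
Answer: 3/168706 ≈ 1.7782e-5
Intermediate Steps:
p(x) = x/3
w(d) = (289 + d)*(-10/3 + d) (w(d) = (d + (⅓)*(-10))*(d + 289) = (d - 10/3)*(289 + d) = (-10/3 + d)*(289 + d) = (289 + d)*(-10/3 + d))
1/(w(181) - 27268) = 1/((-2890/3 + 181² + (857/3)*181) - 27268) = 1/((-2890/3 + 32761 + 155117/3) - 27268) = 1/(250510/3 - 27268) = 1/(168706/3) = 3/168706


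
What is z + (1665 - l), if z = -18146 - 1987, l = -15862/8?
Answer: -65941/4 ≈ -16485.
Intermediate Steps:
l = -7931/4 (l = -15862*⅛ = -7931/4 ≈ -1982.8)
z = -20133
z + (1665 - l) = -20133 + (1665 - 1*(-7931/4)) = -20133 + (1665 + 7931/4) = -20133 + 14591/4 = -65941/4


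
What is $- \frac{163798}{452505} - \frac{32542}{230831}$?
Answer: $- \frac{52535073848}{104452181655} \approx -0.50296$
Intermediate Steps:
$- \frac{163798}{452505} - \frac{32542}{230831} = - \frac{52535073848}{104452181655}$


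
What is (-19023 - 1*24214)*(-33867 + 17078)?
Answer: 725905993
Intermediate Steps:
(-19023 - 1*24214)*(-33867 + 17078) = (-19023 - 24214)*(-16789) = -43237*(-16789) = 725905993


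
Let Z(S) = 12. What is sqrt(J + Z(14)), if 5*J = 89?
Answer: sqrt(745)/5 ≈ 5.4589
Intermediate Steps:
J = 89/5 (J = (1/5)*89 = 89/5 ≈ 17.800)
sqrt(J + Z(14)) = sqrt(89/5 + 12) = sqrt(149/5) = sqrt(745)/5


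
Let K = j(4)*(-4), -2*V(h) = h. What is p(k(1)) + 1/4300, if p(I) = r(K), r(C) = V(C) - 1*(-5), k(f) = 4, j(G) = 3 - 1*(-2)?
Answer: 64501/4300 ≈ 15.000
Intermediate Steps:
V(h) = -h/2
j(G) = 5 (j(G) = 3 + 2 = 5)
K = -20 (K = 5*(-4) = -20)
r(C) = 5 - C/2 (r(C) = -C/2 - 1*(-5) = -C/2 + 5 = 5 - C/2)
p(I) = 15 (p(I) = 5 - 1/2*(-20) = 5 + 10 = 15)
p(k(1)) + 1/4300 = 15 + 1/4300 = 64501/4300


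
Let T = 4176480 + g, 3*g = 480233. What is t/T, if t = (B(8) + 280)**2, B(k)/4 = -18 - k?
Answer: 92928/13009673 ≈ 0.0071430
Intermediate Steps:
g = 480233/3 (g = (1/3)*480233 = 480233/3 ≈ 1.6008e+5)
B(k) = -72 - 4*k (B(k) = 4*(-18 - k) = -72 - 4*k)
t = 30976 (t = ((-72 - 4*8) + 280)**2 = ((-72 - 32) + 280)**2 = (-104 + 280)**2 = 176**2 = 30976)
T = 13009673/3 (T = 4176480 + 480233/3 = 13009673/3 ≈ 4.3366e+6)
t/T = 30976/(13009673/3) = 30976*(3/13009673) = 92928/13009673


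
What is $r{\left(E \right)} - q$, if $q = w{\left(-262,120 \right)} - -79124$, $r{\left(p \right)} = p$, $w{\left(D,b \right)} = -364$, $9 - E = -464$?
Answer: $-78287$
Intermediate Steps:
$E = 473$ ($E = 9 - -464 = 9 + 464 = 473$)
$q = 78760$ ($q = -364 - -79124 = -364 + 79124 = 78760$)
$r{\left(E \right)} - q = 473 - 78760 = -78287$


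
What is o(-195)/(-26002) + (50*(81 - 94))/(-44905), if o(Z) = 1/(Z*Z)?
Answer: 128534377519/8879748655050 ≈ 0.014475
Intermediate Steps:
o(Z) = Z⁻²
o(-195)/(-26002) + (50*(81 - 94))/(-44905) = 1/((-195)²*(-26002)) + (50*(81 - 94))/(-44905) = (1/38025)*(-1/26002) + (50*(-13))*(-1/44905) = -1/988726050 - 650*(-1/44905) = -1/988726050 + 130/8981 = 128534377519/8879748655050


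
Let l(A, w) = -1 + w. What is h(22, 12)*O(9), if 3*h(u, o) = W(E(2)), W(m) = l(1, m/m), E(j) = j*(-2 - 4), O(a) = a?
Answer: 0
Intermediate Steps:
E(j) = -6*j (E(j) = j*(-6) = -6*j)
W(m) = 0 (W(m) = -1 + m/m = -1 + 1 = 0)
h(u, o) = 0 (h(u, o) = (1/3)*0 = 0)
h(22, 12)*O(9) = 0*9 = 0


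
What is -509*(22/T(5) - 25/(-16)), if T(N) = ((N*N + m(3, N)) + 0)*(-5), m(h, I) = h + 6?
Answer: -992041/1360 ≈ -729.44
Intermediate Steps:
m(h, I) = 6 + h
T(N) = -45 - 5*N² (T(N) = ((N*N + (6 + 3)) + 0)*(-5) = ((N² + 9) + 0)*(-5) = ((9 + N²) + 0)*(-5) = (9 + N²)*(-5) = -45 - 5*N²)
-509*(22/T(5) - 25/(-16)) = -509*(22/(-45 - 5*5²) - 25/(-16)) = -509*(22/(-45 - 5*25) - 25*(-1/16)) = -509*(22/(-45 - 125) + 25/16) = -509*(22/(-170) + 25/16) = -509*(22*(-1/170) + 25/16) = -509*(-11/85 + 25/16) = -509*1949/1360 = -992041/1360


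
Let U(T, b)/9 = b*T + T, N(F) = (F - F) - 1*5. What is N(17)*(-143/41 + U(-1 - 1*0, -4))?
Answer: -4820/41 ≈ -117.56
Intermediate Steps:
N(F) = -5 (N(F) = 0 - 5 = -5)
U(T, b) = 9*T + 9*T*b (U(T, b) = 9*(b*T + T) = 9*(T*b + T) = 9*(T + T*b) = 9*T + 9*T*b)
N(17)*(-143/41 + U(-1 - 1*0, -4)) = -5*(-143/41 + 9*(-1 - 1*0)*(1 - 4)) = -5*(-143*1/41 + 9*(-1 + 0)*(-3)) = -5*(-143/41 + 9*(-1)*(-3)) = -5*(-143/41 + 27) = -5*964/41 = -4820/41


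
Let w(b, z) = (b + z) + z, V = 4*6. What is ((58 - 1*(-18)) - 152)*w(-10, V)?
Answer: -2888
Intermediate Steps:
V = 24
w(b, z) = b + 2*z
((58 - 1*(-18)) - 152)*w(-10, V) = ((58 - 1*(-18)) - 152)*(-10 + 2*24) = ((58 + 18) - 152)*(-10 + 48) = (76 - 152)*38 = -76*38 = -2888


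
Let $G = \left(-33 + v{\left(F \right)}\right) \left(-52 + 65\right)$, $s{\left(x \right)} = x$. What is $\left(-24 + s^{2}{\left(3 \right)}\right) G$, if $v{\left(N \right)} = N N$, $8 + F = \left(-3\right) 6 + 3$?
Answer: $-96720$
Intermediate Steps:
$F = -23$ ($F = -8 + \left(\left(-3\right) 6 + 3\right) = -8 + \left(-18 + 3\right) = -8 - 15 = -23$)
$v{\left(N \right)} = N^{2}$
$G = 6448$ ($G = \left(-33 + \left(-23\right)^{2}\right) \left(-52 + 65\right) = \left(-33 + 529\right) 13 = 496 \cdot 13 = 6448$)
$\left(-24 + s^{2}{\left(3 \right)}\right) G = \left(-24 + 3^{2}\right) 6448 = \left(-24 + 9\right) 6448 = \left(-15\right) 6448 = -96720$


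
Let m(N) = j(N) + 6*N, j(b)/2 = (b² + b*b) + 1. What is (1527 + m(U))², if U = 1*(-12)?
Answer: 4133089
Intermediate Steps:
U = -12
j(b) = 2 + 4*b² (j(b) = 2*((b² + b*b) + 1) = 2*((b² + b²) + 1) = 2*(2*b² + 1) = 2*(1 + 2*b²) = 2 + 4*b²)
m(N) = 2 + 4*N² + 6*N (m(N) = (2 + 4*N²) + 6*N = 2 + 4*N² + 6*N)
(1527 + m(U))² = (1527 + (2 + 4*(-12)² + 6*(-12)))² = (1527 + (2 + 4*144 - 72))² = (1527 + (2 + 576 - 72))² = (1527 + 506)² = 2033² = 4133089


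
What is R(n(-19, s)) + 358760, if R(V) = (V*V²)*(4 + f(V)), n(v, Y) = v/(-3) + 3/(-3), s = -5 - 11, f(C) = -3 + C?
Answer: 29137384/81 ≈ 3.5972e+5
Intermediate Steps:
s = -16
n(v, Y) = -1 - v/3 (n(v, Y) = v*(-⅓) + 3*(-⅓) = -v/3 - 1 = -1 - v/3)
R(V) = V³*(1 + V) (R(V) = (V*V²)*(4 + (-3 + V)) = V³*(1 + V))
R(n(-19, s)) + 358760 = (-1 - ⅓*(-19))³*(1 + (-1 - ⅓*(-19))) + 358760 = (-1 + 19/3)³*(1 + (-1 + 19/3)) + 358760 = (16/3)³*(1 + 16/3) + 358760 = (4096/27)*(19/3) + 358760 = 77824/81 + 358760 = 29137384/81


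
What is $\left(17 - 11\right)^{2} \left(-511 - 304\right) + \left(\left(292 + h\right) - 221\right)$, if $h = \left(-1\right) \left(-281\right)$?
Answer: $-28988$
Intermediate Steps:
$h = 281$
$\left(17 - 11\right)^{2} \left(-511 - 304\right) + \left(\left(292 + h\right) - 221\right) = \left(17 - 11\right)^{2} \left(-511 - 304\right) + \left(\left(292 + 281\right) - 221\right) = 6^{2} \left(-511 - 304\right) + \left(573 - 221\right) = 36 \left(-815\right) + 352 = -29340 + 352 = -28988$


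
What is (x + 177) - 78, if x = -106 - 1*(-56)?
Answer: 49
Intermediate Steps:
x = -50 (x = -106 + 56 = -50)
(x + 177) - 78 = (-50 + 177) - 78 = 127 - 78 = 49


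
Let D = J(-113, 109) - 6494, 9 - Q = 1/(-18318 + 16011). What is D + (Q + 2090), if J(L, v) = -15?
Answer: -10173869/2307 ≈ -4410.0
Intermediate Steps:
Q = 20764/2307 (Q = 9 - 1/(-18318 + 16011) = 9 - 1/(-2307) = 9 - 1*(-1/2307) = 9 + 1/2307 = 20764/2307 ≈ 9.0004)
D = -6509 (D = -15 - 6494 = -6509)
D + (Q + 2090) = -6509 + (20764/2307 + 2090) = -6509 + 4842394/2307 = -10173869/2307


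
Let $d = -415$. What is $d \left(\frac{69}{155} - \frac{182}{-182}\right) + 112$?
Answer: $- \frac{15120}{31} \approx -487.74$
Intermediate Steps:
$d \left(\frac{69}{155} - \frac{182}{-182}\right) + 112 = - 415 \left(\frac{69}{155} - \frac{182}{-182}\right) + 112 = - 415 \left(69 \cdot \frac{1}{155} - -1\right) + 112 = - 415 \left(\frac{69}{155} + 1\right) + 112 = \left(-415\right) \frac{224}{155} + 112 = - \frac{18592}{31} + 112 = - \frac{15120}{31}$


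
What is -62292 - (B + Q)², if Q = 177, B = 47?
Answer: -112468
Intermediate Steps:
-62292 - (B + Q)² = -62292 - (47 + 177)² = -62292 - 1*224² = -62292 - 1*50176 = -62292 - 50176 = -112468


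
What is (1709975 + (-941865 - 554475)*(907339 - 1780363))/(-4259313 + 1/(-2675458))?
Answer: -699012867509924566/2279122608071 ≈ -3.0670e+5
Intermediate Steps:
(1709975 + (-941865 - 554475)*(907339 - 1780363))/(-4259313 + 1/(-2675458)) = (1709975 - 1496340*(-873024))/(-4259313 - 1/2675458) = (1709975 + 1306340732160)/(-11395613040355/2675458) = 1306342442135*(-2675458/11395613040355) = -699012867509924566/2279122608071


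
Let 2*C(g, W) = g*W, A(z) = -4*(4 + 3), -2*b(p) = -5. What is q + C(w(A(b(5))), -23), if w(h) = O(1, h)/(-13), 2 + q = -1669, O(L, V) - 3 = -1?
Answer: -21700/13 ≈ -1669.2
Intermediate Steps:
O(L, V) = 2 (O(L, V) = 3 - 1 = 2)
b(p) = 5/2 (b(p) = -1/2*(-5) = 5/2)
A(z) = -28 (A(z) = -4*7 = -28)
q = -1671 (q = -2 - 1669 = -1671)
w(h) = -2/13 (w(h) = 2/(-13) = 2*(-1/13) = -2/13)
C(g, W) = W*g/2 (C(g, W) = (g*W)/2 = (W*g)/2 = W*g/2)
q + C(w(A(b(5))), -23) = -1671 + (1/2)*(-23)*(-2/13) = -1671 + 23/13 = -21700/13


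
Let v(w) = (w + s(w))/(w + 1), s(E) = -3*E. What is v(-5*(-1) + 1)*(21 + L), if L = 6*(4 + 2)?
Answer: -684/7 ≈ -97.714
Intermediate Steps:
L = 36 (L = 6*6 = 36)
v(w) = -2*w/(1 + w) (v(w) = (w - 3*w)/(w + 1) = (-2*w)/(1 + w) = -2*w/(1 + w))
v(-5*(-1) + 1)*(21 + L) = (-2*(-5*(-1) + 1)/(1 + (-5*(-1) + 1)))*(21 + 36) = -2*(5 + 1)/(1 + (5 + 1))*57 = -2*6/(1 + 6)*57 = -2*6/7*57 = -2*6*⅐*57 = -12/7*57 = -684/7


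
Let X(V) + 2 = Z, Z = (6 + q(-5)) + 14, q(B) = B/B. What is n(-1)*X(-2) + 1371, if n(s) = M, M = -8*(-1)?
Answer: 1523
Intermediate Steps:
q(B) = 1
M = 8
n(s) = 8
Z = 21 (Z = (6 + 1) + 14 = 7 + 14 = 21)
X(V) = 19 (X(V) = -2 + 21 = 19)
n(-1)*X(-2) + 1371 = 8*19 + 1371 = 152 + 1371 = 1523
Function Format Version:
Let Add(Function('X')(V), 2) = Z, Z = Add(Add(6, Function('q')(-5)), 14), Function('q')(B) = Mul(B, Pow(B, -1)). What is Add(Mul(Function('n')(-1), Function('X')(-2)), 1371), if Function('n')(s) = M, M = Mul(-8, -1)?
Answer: 1523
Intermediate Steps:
Function('q')(B) = 1
M = 8
Function('n')(s) = 8
Z = 21 (Z = Add(Add(6, 1), 14) = Add(7, 14) = 21)
Function('X')(V) = 19 (Function('X')(V) = Add(-2, 21) = 19)
Add(Mul(Function('n')(-1), Function('X')(-2)), 1371) = Add(Mul(8, 19), 1371) = Add(152, 1371) = 1523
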